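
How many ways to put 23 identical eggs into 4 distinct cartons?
C(23+4-1, 4-1) = C(26, 3) = 2600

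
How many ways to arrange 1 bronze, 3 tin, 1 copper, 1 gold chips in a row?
6! / (1! × 3! × 1! × 1!) = 120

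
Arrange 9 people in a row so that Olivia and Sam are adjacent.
Treat as block: (9-1)! × 2! = 40320 × 2 = 80640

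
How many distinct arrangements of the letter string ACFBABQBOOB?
11! / (2! × 1! × 1! × 4! × 1! × 2!) = 415800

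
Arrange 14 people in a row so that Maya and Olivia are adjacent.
Treat as block: (14-1)! × 2! = 6227020800 × 2 = 12454041600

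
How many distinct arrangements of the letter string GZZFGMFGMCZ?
11! / (2! × 3! × 1! × 3! × 2!) = 277200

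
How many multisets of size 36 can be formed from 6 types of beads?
C(36+6-1, 6-1) = C(41, 5) = 749398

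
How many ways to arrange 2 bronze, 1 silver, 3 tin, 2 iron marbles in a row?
8! / (2! × 1! × 3! × 2!) = 1680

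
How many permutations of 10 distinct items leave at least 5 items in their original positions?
Exactly j fixed points: C(10,j)·!(10-j); sum over j ≥ 5 (derangement numbers via !m = (m-1)·(!(m-1) + !(m-2)): !0..!5 = 1, 0, 1, 2, 9, 44). Σ_{j=5}^{10} C(10,j)·!(10-j) = C(10,5)·!5 + C(10,6)·!4 + C(10,7)·!3 + C(10,8)·!2 + C(10,9)·!1 + C(10,10)·!0 = 252·44 + 210·9 + 120·2 + 45·1 + 10·0 + 1·1 = 13264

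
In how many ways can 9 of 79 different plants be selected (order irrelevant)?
C(79,9) = 79!/(9!×70!) = 205811513765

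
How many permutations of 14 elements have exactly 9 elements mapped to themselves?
Choose the 9 fixed points C(14,9) = 2002, derange the rest: !5 = Σ_{j=0}^{5} (-1)^j·5!/j! = 120 - 120 + 60 - 20 + 5 - 1 = 44. Product = 2002 × 44 = 88088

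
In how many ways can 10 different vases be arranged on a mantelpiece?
10! = 3628800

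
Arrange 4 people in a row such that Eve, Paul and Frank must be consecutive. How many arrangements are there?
Treat the 3 as one block: (4-3+1)! × 3! = 2 × 6 = 12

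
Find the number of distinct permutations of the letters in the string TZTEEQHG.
8! / (1! × 2! × 1! × 2! × 1! × 1!) = 10080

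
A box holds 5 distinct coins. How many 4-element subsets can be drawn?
C(5,4) = 5!/(4!×1!) = 5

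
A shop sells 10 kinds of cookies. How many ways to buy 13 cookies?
C(13+10-1, 10-1) = C(22, 9) = 497420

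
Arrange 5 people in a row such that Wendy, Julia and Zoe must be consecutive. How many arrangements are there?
Treat the 3 as one block: (5-3+1)! × 3! = 6 × 6 = 36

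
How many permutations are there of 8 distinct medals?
8! = 40320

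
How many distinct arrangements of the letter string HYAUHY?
6! / (2! × 2! × 1! × 1!) = 180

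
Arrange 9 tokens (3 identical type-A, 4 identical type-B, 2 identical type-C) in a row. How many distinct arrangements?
9! / (3! × 4! × 2!) = 1260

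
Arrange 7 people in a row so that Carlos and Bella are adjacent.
Treat as block: (7-1)! × 2! = 720 × 2 = 1440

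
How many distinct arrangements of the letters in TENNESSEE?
9! / (1! × 4! × 2! × 2!) = 3780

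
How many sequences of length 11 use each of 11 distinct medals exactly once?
11! = 39916800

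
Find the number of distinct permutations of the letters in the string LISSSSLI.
8! / (2! × 2! × 4!) = 420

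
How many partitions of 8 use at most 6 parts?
By conjugation, equals partitions of 8 into parts ≤ 6. Let r_j(i) = number of partitions of i into parts ≤ j, for i = 0..8. r_1(i) = 1 for all i; r_j(i) = r_{j-1}(i) + r_j(i-j). Rows j = 2..6: ≤2: 1 1 2 2 3 3 4 4 5; ≤3: 1 1 2 3 4 5 7 8 10; ≤4: 1 1 2 3 5 6 9 11 15; ≤5: 1 1 2 3 5 7 10 13 18; ≤6: 1 1 2 3 5 7 11 14 20. r_6(8) = 20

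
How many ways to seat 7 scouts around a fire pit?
Circular: fix one position, arrange the rest. (7-1)! = 720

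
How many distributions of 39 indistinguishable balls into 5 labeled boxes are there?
C(39+5-1, 5-1) = C(43, 4) = 123410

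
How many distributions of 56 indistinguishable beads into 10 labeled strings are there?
C(56+10-1, 10-1) = C(65, 9) = 31966749880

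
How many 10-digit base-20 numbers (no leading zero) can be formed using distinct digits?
First digit: 19 choices (nonzero). Then descending: 19 × 19 × 18 × 17 × 16 × 15 × 14 × 13 × 12 × 11 = 636920444160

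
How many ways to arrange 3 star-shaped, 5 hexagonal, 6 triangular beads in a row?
14! / (3! × 5! × 6!) = 168168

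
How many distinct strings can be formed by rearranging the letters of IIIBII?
6! / (1! × 5!) = 6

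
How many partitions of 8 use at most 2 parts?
By conjugation, equals partitions of 8 into parts ≤ 2. Let r_j(i) = number of partitions of i into parts ≤ j, for i = 0..8. r_1(i) = 1 for all i; r_j(i) = r_{j-1}(i) + r_j(i-j). Rows j = 2..2: ≤2: 1 1 2 2 3 3 4 4 5. r_2(8) = 5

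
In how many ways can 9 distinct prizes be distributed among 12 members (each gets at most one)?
P(12,9) = 12!/(12-9)! = 79833600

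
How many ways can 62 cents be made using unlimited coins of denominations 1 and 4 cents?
Coefficient of x^62 in 1/(1-x^1) · 1/(1-x^4). Use j coins of 4 for j = 0..⌊62/4⌋ = 15, the rest in 1s: 15 + 1 = 16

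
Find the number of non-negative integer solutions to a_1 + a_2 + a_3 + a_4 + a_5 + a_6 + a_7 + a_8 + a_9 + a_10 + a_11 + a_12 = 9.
C(9+12-1, 12-1) = C(20, 11) = 167960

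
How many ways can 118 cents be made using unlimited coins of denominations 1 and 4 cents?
Coefficient of x^118 in 1/(1-x^1) · 1/(1-x^4). Use j coins of 4 for j = 0..⌊118/4⌋ = 29, the rest in 1s: 29 + 1 = 30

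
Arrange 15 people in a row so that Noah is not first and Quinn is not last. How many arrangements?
By inclusion-exclusion: 15! - 2×(15-1)! + (15-2)! = 1307674368000 - 174356582400 + 6227020800 = 1139544806400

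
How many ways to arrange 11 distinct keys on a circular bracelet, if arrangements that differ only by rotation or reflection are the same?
(11-1)!/2 = 3628800/2 = 1814400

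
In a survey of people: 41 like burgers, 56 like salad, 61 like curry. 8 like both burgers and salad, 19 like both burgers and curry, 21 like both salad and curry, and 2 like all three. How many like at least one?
|A∪B∪C| = 41+56+61-8-19-21+2 = 112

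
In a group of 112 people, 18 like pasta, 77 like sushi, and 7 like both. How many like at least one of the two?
|A∪B| = |A| + |B| - |A∩B| = 18 + 77 - 7 = 88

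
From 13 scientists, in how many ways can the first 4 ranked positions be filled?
P(13,4) = 13!/(13-4)! = 17160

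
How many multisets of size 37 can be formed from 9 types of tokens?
C(37+9-1, 9-1) = C(45, 8) = 215553195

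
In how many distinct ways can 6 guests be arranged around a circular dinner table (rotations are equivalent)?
Circular: fix one position, arrange the rest. (6-1)! = 120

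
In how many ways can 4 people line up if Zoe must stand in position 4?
Fix one position: (4-1)! = 6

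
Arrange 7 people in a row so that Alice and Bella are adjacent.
Treat as block: (7-1)! × 2! = 720 × 2 = 1440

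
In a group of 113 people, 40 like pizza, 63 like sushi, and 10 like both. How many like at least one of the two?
|A∪B| = |A| + |B| - |A∩B| = 40 + 63 - 10 = 93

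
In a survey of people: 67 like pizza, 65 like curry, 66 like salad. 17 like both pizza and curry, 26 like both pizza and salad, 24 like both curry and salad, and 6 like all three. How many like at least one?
|A∪B∪C| = 67+65+66-17-26-24+6 = 137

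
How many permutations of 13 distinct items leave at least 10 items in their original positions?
Exactly j fixed points: C(13,j)·!(13-j); sum over j ≥ 10 (derangement numbers via !m = (m-1)·(!(m-1) + !(m-2)): !0..!3 = 1, 0, 1, 2). Σ_{j=10}^{13} C(13,j)·!(13-j) = C(13,10)·!3 + C(13,11)·!2 + C(13,12)·!1 + C(13,13)·!0 = 286·2 + 78·1 + 13·0 + 1·1 = 651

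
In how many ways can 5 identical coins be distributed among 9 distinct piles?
C(5+9-1, 9-1) = C(13, 8) = 1287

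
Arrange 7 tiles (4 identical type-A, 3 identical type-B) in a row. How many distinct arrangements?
7! / (4! × 3!) = 35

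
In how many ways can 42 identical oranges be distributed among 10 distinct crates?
C(42+10-1, 10-1) = C(51, 9) = 3042312350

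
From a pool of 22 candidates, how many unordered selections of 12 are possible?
C(22,12) = 22!/(12!×10!) = 646646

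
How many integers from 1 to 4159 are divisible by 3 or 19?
⌊4159/3⌋ + ⌊4159/19⌋ - ⌊4159/57⌋ = 1386 + 218 - 72 = 1532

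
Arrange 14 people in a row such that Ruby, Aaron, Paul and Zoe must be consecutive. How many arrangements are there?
Treat the 4 as one block: (14-4+1)! × 4! = 39916800 × 24 = 958003200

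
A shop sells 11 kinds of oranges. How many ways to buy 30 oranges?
C(30+11-1, 11-1) = C(40, 10) = 847660528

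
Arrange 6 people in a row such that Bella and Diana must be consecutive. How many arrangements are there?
Treat the 2 as one block: (6-2+1)! × 2! = 120 × 2 = 240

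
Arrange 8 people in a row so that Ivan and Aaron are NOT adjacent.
Total - adjacent = 8! - (8-1)!×2 = 40320 - 10080 = 30240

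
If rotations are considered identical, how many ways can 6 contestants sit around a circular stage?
Circular: fix one position, arrange the rest. (6-1)! = 120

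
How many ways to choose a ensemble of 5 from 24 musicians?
C(24,5) = 24!/(5!×19!) = 42504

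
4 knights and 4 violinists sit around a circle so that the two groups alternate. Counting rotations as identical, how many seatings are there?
Fix one of the knights: (4-1)! ways for the remaining knights, × 4! ways for the violinists = 6 × 24 = 144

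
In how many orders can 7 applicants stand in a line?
7! = 5040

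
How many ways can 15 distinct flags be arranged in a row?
15! = 1307674368000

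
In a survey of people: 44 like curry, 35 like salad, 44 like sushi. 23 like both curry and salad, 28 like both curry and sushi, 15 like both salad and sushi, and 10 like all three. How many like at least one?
|A∪B∪C| = 44+35+44-23-28-15+10 = 67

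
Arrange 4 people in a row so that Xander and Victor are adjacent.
Treat as block: (4-1)! × 2! = 6 × 2 = 12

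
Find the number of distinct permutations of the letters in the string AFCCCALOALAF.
12! / (3! × 4! × 1! × 2! × 2!) = 831600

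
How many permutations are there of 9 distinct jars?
9! = 362880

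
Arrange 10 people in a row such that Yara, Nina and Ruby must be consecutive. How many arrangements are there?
Treat the 3 as one block: (10-3+1)! × 3! = 40320 × 6 = 241920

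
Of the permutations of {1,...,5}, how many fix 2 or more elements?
Exactly j fixed points: C(5,j)·!(5-j); sum over j ≥ 2 (derangement numbers via !m = (m-1)·(!(m-1) + !(m-2)): !0..!3 = 1, 0, 1, 2). Σ_{j=2}^{5} C(5,j)·!(5-j) = C(5,2)·!3 + C(5,3)·!2 + C(5,4)·!1 + C(5,5)·!0 = 10·2 + 10·1 + 5·0 + 1·1 = 31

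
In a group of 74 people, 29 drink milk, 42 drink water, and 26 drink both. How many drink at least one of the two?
|A∪B| = |A| + |B| - |A∩B| = 29 + 42 - 26 = 45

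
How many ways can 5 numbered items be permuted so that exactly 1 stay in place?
Choose the 1 fixed point C(5,1) = 5, derange the rest: !4 = Σ_{j=0}^{4} (-1)^j·4!/j! = 24 - 24 + 12 - 4 + 1 = 9. Product = 5 × 9 = 45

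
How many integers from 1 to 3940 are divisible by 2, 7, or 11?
⌊3940/2⌋+⌊3940/7⌋+⌊3940/11⌋ - ⌊3940/14⌋-⌊3940/22⌋-⌊3940/77⌋ + ⌊3940/154⌋ = 1970+562+358 - 281-179-51 + 25 = 2404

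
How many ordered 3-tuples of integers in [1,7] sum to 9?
Coefficient of x^9 in (x + x² + ... + x^7)^3. By inclusion-exclusion on dice exceeding 7: Σ_j (-1)^j C(3,j)·C(9-1-7j, 2) = C(3,0)·C(8,2) = 1·28 = 28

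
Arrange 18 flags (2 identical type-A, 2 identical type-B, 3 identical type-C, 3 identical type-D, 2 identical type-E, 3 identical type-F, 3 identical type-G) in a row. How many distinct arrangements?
18! / (2! × 2! × 3! × 3! × 2! × 3! × 3!) = 617512896000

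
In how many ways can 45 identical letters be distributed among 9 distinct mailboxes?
C(45+9-1, 9-1) = C(53, 8) = 886322710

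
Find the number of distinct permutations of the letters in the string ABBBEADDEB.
10! / (2! × 2! × 4! × 2!) = 18900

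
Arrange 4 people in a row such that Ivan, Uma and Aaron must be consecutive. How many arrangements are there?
Treat the 3 as one block: (4-3+1)! × 3! = 2 × 6 = 12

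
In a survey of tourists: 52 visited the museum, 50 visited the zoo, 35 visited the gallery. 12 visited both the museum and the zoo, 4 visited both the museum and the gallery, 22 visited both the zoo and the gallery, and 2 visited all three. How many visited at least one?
|A∪B∪C| = 52+50+35-12-4-22+2 = 101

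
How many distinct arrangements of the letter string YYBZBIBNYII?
11! / (1! × 1! × 3! × 3! × 3!) = 184800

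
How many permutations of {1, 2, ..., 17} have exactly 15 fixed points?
Choose the 15 fixed points C(17,15) = 136, derange the rest: !2 = Σ_{j=0}^{2} (-1)^j·2!/j! = 2 - 2 + 1 = 1. Product = 136 × 1 = 136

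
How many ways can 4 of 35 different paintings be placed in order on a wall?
P(35,4) = 35!/(35-4)! = 1256640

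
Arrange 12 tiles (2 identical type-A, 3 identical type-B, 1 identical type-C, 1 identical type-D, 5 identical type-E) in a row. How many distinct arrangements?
12! / (2! × 3! × 1! × 1! × 5!) = 332640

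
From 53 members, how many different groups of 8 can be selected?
C(53,8) = 53!/(8!×45!) = 886322710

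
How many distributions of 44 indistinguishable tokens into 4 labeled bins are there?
C(44+4-1, 4-1) = C(47, 3) = 16215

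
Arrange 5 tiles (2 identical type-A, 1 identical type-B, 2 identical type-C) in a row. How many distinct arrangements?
5! / (2! × 1! × 2!) = 30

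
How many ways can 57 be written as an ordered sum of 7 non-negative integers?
C(57+7-1, 7-1) = C(63, 6) = 67945521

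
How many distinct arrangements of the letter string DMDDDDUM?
8! / (5! × 1! × 2!) = 168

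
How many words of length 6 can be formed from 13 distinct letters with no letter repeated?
P(13,6) = 13!/(13-6)! = 1235520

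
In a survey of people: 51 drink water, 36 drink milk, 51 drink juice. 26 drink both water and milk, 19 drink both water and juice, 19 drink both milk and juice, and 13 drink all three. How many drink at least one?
|A∪B∪C| = 51+36+51-26-19-19+13 = 87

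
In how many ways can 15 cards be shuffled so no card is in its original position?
!15 = Σ_{j=0}^{15} (-1)^j·15!/j! = 1307674368000 - 1307674368000 + 653837184000 - 217945728000 + 54486432000 - 10897286400 + 1816214400 - 259459200 + 32432400 - 3603600 + 360360 - 32760 + 2730 - 210 + 15 - 1 = 481066515734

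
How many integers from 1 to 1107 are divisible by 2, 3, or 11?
⌊1107/2⌋+⌊1107/3⌋+⌊1107/11⌋ - ⌊1107/6⌋-⌊1107/22⌋-⌊1107/33⌋ + ⌊1107/66⌋ = 553+369+100 - 184-50-33 + 16 = 771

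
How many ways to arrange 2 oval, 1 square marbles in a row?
3! / (2! × 1!) = 3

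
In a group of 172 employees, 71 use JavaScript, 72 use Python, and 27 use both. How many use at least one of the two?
|A∪B| = |A| + |B| - |A∩B| = 71 + 72 - 27 = 116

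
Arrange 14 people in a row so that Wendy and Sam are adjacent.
Treat as block: (14-1)! × 2! = 6227020800 × 2 = 12454041600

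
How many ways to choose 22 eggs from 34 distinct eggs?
C(34,22) = 34!/(22!×12!) = 548354040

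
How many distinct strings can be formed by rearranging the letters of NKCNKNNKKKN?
11! / (5! × 1! × 5!) = 2772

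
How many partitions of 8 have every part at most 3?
Let r_j(i) = number of partitions of i into parts ≤ j, for i = 0..8. r_1(i) = 1 for all i; r_j(i) = r_{j-1}(i) + r_j(i-j). Rows j = 2..3: ≤2: 1 1 2 2 3 3 4 4 5; ≤3: 1 1 2 3 4 5 7 8 10. r_3(8) = 10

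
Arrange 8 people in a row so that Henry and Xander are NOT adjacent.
Total - adjacent = 8! - (8-1)!×2 = 40320 - 10080 = 30240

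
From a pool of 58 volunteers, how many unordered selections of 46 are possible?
C(58,46) = 58!/(46!×12!) = 891794789340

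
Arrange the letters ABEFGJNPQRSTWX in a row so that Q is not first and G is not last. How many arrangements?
By inclusion-exclusion: 14! - 2×(14-1)! + (14-2)! = 87178291200 - 12454041600 + 479001600 = 75203251200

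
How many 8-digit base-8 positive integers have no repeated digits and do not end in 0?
Last digit: 7 nonzero choices. First digit: 6 (nonzero, ≠last). Middle 6: P(6,6) = 720. Total = 30240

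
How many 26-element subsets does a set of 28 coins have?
C(28,26) = 28!/(26!×2!) = 378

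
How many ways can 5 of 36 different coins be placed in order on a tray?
P(36,5) = 36!/(36-5)! = 45239040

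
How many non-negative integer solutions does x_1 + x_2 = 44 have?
C(44+2-1, 2-1) = C(45, 1) = 45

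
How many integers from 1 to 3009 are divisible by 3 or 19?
⌊3009/3⌋ + ⌊3009/19⌋ - ⌊3009/57⌋ = 1003 + 158 - 52 = 1109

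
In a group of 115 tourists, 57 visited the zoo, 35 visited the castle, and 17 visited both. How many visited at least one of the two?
|A∪B| = |A| + |B| - |A∩B| = 57 + 35 - 17 = 75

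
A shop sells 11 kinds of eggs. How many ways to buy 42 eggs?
C(42+11-1, 11-1) = C(52, 10) = 15820024220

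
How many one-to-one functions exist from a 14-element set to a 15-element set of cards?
P(15,14) = 15!/(15-14)! = 1307674368000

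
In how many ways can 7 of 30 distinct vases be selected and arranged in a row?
P(30,7) = 30!/(30-7)! = 10260432000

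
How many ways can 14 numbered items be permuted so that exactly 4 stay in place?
Choose the 4 fixed points C(14,4) = 1001, derange the rest: !10 = Σ_{j=0}^{10} (-1)^j·10!/j! = 3628800 - 3628800 + 1814400 - 604800 + 151200 - 30240 + 5040 - 720 + 90 - 10 + 1 = 1334961. Product = 1001 × 1334961 = 1336295961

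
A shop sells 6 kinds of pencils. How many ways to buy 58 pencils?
C(58+6-1, 6-1) = C(63, 5) = 7028847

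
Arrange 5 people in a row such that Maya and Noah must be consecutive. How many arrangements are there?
Treat the 2 as one block: (5-2+1)! × 2! = 24 × 2 = 48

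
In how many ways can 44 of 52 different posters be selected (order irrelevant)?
C(52,44) = 52!/(44!×8!) = 752538150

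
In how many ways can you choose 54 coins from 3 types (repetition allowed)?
C(54+3-1, 3-1) = C(56, 2) = 1540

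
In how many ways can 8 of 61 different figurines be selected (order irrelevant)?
C(61,8) = 61!/(8!×53!) = 2944827765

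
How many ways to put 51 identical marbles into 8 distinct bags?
C(51+8-1, 8-1) = C(58, 7) = 300674088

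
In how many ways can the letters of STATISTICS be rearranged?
10! / (3! × 3! × 1! × 2! × 1!) = 50400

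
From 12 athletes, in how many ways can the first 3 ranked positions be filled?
P(12,3) = 12!/(12-3)! = 1320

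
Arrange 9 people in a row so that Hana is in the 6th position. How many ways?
Fix one position: (9-1)! = 40320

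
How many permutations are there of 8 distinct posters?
8! = 40320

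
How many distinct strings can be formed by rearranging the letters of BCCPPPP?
7! / (1! × 4! × 2!) = 105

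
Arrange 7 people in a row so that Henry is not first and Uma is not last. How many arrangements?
By inclusion-exclusion: 7! - 2×(7-1)! + (7-2)! = 5040 - 1440 + 120 = 3720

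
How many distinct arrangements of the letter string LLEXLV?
6! / (3! × 1! × 1! × 1!) = 120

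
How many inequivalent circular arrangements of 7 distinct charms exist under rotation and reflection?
(7-1)!/2 = 720/2 = 360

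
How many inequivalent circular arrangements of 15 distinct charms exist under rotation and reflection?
(15-1)!/2 = 87178291200/2 = 43589145600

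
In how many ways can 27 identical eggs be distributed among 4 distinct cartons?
C(27+4-1, 4-1) = C(30, 3) = 4060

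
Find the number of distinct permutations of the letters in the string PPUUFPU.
7! / (3! × 1! × 3!) = 140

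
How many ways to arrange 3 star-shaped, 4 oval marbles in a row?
7! / (3! × 4!) = 35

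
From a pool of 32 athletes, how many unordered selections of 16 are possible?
C(32,16) = 32!/(16!×16!) = 601080390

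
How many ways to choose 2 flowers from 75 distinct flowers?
C(75,2) = 75!/(2!×73!) = 2775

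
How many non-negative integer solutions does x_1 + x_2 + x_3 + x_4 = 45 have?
C(45+4-1, 4-1) = C(48, 3) = 17296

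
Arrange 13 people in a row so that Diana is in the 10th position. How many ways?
Fix one position: (13-1)! = 479001600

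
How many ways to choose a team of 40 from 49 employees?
C(49,40) = 49!/(40!×9!) = 2054455634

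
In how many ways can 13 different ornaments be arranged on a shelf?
13! = 6227020800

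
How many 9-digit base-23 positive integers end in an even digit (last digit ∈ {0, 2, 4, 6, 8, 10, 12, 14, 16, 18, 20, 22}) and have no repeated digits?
Last∈{0,2,4,6,8,10,12,14,16,18,20,22}. Last=0: 12893126400. Last nonzero: 11×21×P(21,7) = 135377827200. Total = 148270953600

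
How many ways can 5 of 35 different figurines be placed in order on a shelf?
P(35,5) = 35!/(35-5)! = 38955840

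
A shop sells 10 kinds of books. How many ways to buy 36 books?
C(36+10-1, 10-1) = C(45, 9) = 886163135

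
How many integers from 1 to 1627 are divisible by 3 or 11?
⌊1627/3⌋ + ⌊1627/11⌋ - ⌊1627/33⌋ = 542 + 147 - 49 = 640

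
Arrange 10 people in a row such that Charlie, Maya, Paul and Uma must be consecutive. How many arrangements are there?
Treat the 4 as one block: (10-4+1)! × 4! = 5040 × 24 = 120960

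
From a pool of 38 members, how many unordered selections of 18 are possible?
C(38,18) = 38!/(18!×20!) = 33578000610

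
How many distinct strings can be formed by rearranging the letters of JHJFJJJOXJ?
10! / (1! × 1! × 6! × 1! × 1!) = 5040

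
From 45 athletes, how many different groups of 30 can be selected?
C(45,30) = 45!/(30!×15!) = 344867425584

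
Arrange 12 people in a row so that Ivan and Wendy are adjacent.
Treat as block: (12-1)! × 2! = 39916800 × 2 = 79833600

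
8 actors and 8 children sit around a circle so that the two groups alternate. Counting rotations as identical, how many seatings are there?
Fix one of the actors: (8-1)! ways for the remaining actors, × 8! ways for the children = 5040 × 40320 = 203212800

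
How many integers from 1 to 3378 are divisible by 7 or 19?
⌊3378/7⌋ + ⌊3378/19⌋ - ⌊3378/133⌋ = 482 + 177 - 25 = 634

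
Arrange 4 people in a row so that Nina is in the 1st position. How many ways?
Fix one position: (4-1)! = 6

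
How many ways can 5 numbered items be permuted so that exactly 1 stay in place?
Choose the 1 fixed point C(5,1) = 5, derange the rest: !4 = Σ_{j=0}^{4} (-1)^j·4!/j! = 24 - 24 + 12 - 4 + 1 = 9. Product = 5 × 9 = 45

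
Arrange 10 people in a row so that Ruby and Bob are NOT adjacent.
Total - adjacent = 10! - (10-1)!×2 = 3628800 - 725760 = 2903040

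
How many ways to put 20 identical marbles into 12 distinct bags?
C(20+12-1, 12-1) = C(31, 11) = 84672315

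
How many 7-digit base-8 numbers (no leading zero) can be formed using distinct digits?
First digit: 7 choices (nonzero). Then descending: 7 × 7 × 6 × 5 × 4 × 3 × 2 = 35280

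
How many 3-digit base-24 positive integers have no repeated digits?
First digit: 23 choices (nonzero). Then descending: 23 × 23 × 22 = 11638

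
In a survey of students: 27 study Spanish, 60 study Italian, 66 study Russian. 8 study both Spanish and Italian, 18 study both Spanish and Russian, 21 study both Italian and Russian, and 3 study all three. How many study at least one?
|A∪B∪C| = 27+60+66-8-18-21+3 = 109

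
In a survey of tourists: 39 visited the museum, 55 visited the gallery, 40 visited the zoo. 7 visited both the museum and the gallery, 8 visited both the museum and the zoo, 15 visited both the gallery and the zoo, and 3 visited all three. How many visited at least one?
|A∪B∪C| = 39+55+40-7-8-15+3 = 107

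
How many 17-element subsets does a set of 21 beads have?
C(21,17) = 21!/(17!×4!) = 5985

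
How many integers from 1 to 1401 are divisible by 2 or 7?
⌊1401/2⌋ + ⌊1401/7⌋ - ⌊1401/14⌋ = 700 + 200 - 100 = 800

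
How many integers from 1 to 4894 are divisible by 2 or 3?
⌊4894/2⌋ + ⌊4894/3⌋ - ⌊4894/6⌋ = 2447 + 1631 - 815 = 3263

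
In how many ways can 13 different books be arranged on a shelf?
13! = 6227020800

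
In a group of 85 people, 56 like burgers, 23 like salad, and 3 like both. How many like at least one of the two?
|A∪B| = |A| + |B| - |A∩B| = 56 + 23 - 3 = 76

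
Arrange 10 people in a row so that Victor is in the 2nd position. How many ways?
Fix one position: (10-1)! = 362880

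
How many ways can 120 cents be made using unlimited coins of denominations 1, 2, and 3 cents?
Coefficient of x^120 in 1/(1-x^1) · 1/(1-x^2) · 1/(1-x^3). Case on j = number of 3-cent coins (j = 0..40); remainder r = 120 - 3j is made from {1,2} in ⌊r/2⌋+1 ways. r = 120, 117, 114, 111, 108, 105, 102, 99, 96, 93, 90, 87, 84, 81, 78, 75, 72, 69, 66, 63, 60, 57, 54, 51, 48, 45, 42, 39, 36, 33, 30, 27, 24, 21, 18, 15, 12, 9, 6, 3, 0 → 61 + 59 + 58 + 56 + 55 + 53 + 52 + 50 + 49 + 47 + 46 + 44 + 43 + 41 + 40 + 38 + 37 + 35 + 34 + 32 + 31 + 29 + 28 + 26 + 25 + 23 + 22 + 20 + 19 + 17 + 16 + 14 + 13 + 11 + 10 + 8 + 7 + 5 + 4 + 2 + 1 = 1261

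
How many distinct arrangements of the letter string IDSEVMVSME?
10! / (2! × 2! × 2! × 1! × 2! × 1!) = 226800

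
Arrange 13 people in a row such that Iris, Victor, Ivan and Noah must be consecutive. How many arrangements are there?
Treat the 4 as one block: (13-4+1)! × 4! = 3628800 × 24 = 87091200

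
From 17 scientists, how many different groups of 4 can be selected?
C(17,4) = 17!/(4!×13!) = 2380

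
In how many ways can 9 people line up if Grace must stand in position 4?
Fix one position: (9-1)! = 40320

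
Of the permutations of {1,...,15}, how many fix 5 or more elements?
Exactly j fixed points: C(15,j)·!(15-j); sum over j ≥ 5 (derangement numbers via !m = (m-1)·(!(m-1) + !(m-2)): !0..!10 = 1, 0, 1, 2, 9, 44, 265, 1854, 14833, 133496, 1334961). Σ_{j=5}^{15} C(15,j)·!(15-j) = C(15,5)·!10 + C(15,6)·!9 + C(15,7)·!8 + C(15,8)·!7 + C(15,9)·!6 + C(15,10)·!5 + C(15,11)·!4 + C(15,12)·!3 + C(15,13)·!2 + C(15,14)·!1 + C(15,15)·!0 = 3003·1334961 + 5005·133496 + 6435·14833 + 6435·1854 + 5005·265 + 3003·44 + 1365·9 + 455·2 + 105·1 + 15·0 + 1·1 = 4785887966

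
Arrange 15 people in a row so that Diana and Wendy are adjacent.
Treat as block: (15-1)! × 2! = 87178291200 × 2 = 174356582400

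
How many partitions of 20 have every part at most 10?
Let r_j(i) = number of partitions of i into parts ≤ j, for i = 0..20. r_1(i) = 1 for all i; r_j(i) = r_{j-1}(i) + r_j(i-j). Rows j = 2..10: ≤2: 1 1 2 2 3 3 4 4 5 5 6 6 7 7 8 8 9 9 10 10 11; ≤3: 1 1 2 3 4 5 7 8 10 12 14 16 19 21 24 27 30 33 37 40 44; ≤4: 1 1 2 3 5 6 9 11 15 18 23 27 34 39 47 54 64 72 84 94 108; ≤5: 1 1 2 3 5 7 10 13 18 23 30 37 47 57 70 84 101 119 141 164 192; ≤6: 1 1 2 3 5 7 11 14 20 26 35 44 58 71 90 110 136 163 199 235 282; ≤7: 1 1 2 3 5 7 11 15 21 28 38 49 65 82 105 131 164 201 248 300 364; ≤8: 1 1 2 3 5 7 11 15 22 29 40 52 70 89 116 146 186 230 288 352 434; ≤9: 1 1 2 3 5 7 11 15 22 30 41 54 73 94 123 157 201 252 318 393 488; ≤10: 1 1 2 3 5 7 11 15 22 30 42 55 75 97 128 164 212 267 340 423 530. r_10(20) = 530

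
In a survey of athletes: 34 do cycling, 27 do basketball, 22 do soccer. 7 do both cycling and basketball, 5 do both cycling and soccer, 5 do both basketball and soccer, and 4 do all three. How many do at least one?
|A∪B∪C| = 34+27+22-7-5-5+4 = 70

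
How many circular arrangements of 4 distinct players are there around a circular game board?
Circular: fix one position, arrange the rest. (4-1)! = 6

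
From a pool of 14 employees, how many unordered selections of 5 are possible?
C(14,5) = 14!/(5!×9!) = 2002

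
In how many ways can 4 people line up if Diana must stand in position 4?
Fix one position: (4-1)! = 6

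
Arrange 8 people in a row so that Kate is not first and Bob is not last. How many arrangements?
By inclusion-exclusion: 8! - 2×(8-1)! + (8-2)! = 40320 - 10080 + 720 = 30960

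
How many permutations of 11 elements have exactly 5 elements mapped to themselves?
Choose the 5 fixed points C(11,5) = 462, derange the rest: !6 = Σ_{j=0}^{6} (-1)^j·6!/j! = 720 - 720 + 360 - 120 + 30 - 6 + 1 = 265. Product = 462 × 265 = 122430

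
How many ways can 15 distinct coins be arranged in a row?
15! = 1307674368000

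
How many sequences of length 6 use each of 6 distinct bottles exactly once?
6! = 720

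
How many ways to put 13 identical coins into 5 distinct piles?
C(13+5-1, 5-1) = C(17, 4) = 2380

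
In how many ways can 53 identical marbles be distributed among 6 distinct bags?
C(53+6-1, 6-1) = C(58, 5) = 4582116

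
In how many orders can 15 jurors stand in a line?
15! = 1307674368000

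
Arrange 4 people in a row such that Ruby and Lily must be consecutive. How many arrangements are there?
Treat the 2 as one block: (4-2+1)! × 2! = 6 × 2 = 12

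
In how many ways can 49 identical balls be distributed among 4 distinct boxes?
C(49+4-1, 4-1) = C(52, 3) = 22100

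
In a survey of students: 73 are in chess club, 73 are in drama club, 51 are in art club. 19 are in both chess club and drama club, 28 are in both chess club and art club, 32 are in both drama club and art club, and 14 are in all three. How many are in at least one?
|A∪B∪C| = 73+73+51-19-28-32+14 = 132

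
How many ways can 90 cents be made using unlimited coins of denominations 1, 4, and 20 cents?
Coefficient of x^90 in 1/(1-x^1) · 1/(1-x^4) · 1/(1-x^20). Case on j = number of 20-cent coins (j = 0..4); remainder r = 90 - 20j is made from {1,4} in ⌊r/4⌋+1 ways. r = 90, 70, 50, 30, 10 → 23 + 18 + 13 + 8 + 3 = 65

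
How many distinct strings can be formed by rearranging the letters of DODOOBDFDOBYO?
13! / (1! × 2! × 5! × 1! × 4!) = 1081080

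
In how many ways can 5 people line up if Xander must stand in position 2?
Fix one position: (5-1)! = 24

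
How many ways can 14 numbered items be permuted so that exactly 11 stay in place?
Choose the 11 fixed points C(14,11) = 364, derange the rest: !3 = Σ_{j=0}^{3} (-1)^j·3!/j! = 6 - 6 + 3 - 1 = 2. Product = 364 × 2 = 728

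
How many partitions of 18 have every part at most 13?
Let r_j(i) = number of partitions of i into parts ≤ j, for i = 0..18. r_1(i) = 1 for all i; r_j(i) = r_{j-1}(i) + r_j(i-j). Rows j = 2..13: ≤2: 1 1 2 2 3 3 4 4 5 5 6 6 7 7 8 8 9 9 10; ≤3: 1 1 2 3 4 5 7 8 10 12 14 16 19 21 24 27 30 33 37; ≤4: 1 1 2 3 5 6 9 11 15 18 23 27 34 39 47 54 64 72 84; ≤5: 1 1 2 3 5 7 10 13 18 23 30 37 47 57 70 84 101 119 141; ≤6: 1 1 2 3 5 7 11 14 20 26 35 44 58 71 90 110 136 163 199; ≤7: 1 1 2 3 5 7 11 15 21 28 38 49 65 82 105 131 164 201 248; ≤8: 1 1 2 3 5 7 11 15 22 29 40 52 70 89 116 146 186 230 288; ≤9: 1 1 2 3 5 7 11 15 22 30 41 54 73 94 123 157 201 252 318; ≤10: 1 1 2 3 5 7 11 15 22 30 42 55 75 97 128 164 212 267 340; ≤11: 1 1 2 3 5 7 11 15 22 30 42 56 76 99 131 169 219 278 355; ≤12: 1 1 2 3 5 7 11 15 22 30 42 56 77 100 133 172 224 285 366; ≤13: 1 1 2 3 5 7 11 15 22 30 42 56 77 101 134 174 227 290 373. r_13(18) = 373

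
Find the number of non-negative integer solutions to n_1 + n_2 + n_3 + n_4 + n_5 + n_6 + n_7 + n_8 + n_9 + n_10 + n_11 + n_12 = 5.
C(5+12-1, 12-1) = C(16, 11) = 4368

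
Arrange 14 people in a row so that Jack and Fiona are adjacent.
Treat as block: (14-1)! × 2! = 6227020800 × 2 = 12454041600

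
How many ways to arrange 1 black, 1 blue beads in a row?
2! / (1! × 1!) = 2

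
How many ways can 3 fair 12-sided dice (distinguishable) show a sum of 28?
Coefficient of x^28 in (x + x² + ... + x^12)^3. By inclusion-exclusion on dice exceeding 12: Σ_j (-1)^j C(3,j)·C(28-1-12j, 2) = C(3,0)·C(27,2) - C(3,1)·C(15,2) + C(3,2)·C(3,2) = 1·351 - 3·105 + 3·3 = 45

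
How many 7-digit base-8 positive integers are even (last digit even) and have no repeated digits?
Last∈{0,2,4,6}. Last=0: 5040. Last nonzero: 3×6×P(6,5) = 12960. Total = 18000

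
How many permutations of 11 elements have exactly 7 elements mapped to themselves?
Choose the 7 fixed points C(11,7) = 330, derange the rest: !4 = Σ_{j=0}^{4} (-1)^j·4!/j! = 24 - 24 + 12 - 4 + 1 = 9. Product = 330 × 9 = 2970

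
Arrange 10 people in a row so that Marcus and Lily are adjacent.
Treat as block: (10-1)! × 2! = 362880 × 2 = 725760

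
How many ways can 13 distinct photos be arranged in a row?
13! = 6227020800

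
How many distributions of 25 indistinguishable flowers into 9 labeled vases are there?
C(25+9-1, 9-1) = C(33, 8) = 13884156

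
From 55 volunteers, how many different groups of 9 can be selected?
C(55,9) = 55!/(9!×46!) = 6358402050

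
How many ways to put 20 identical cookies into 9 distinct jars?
C(20+9-1, 9-1) = C(28, 8) = 3108105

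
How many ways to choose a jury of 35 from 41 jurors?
C(41,35) = 41!/(35!×6!) = 4496388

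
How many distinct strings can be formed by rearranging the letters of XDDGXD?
6! / (1! × 3! × 2!) = 60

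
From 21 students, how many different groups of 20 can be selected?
C(21,20) = 21!/(20!×1!) = 21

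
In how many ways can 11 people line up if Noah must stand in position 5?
Fix one position: (11-1)! = 3628800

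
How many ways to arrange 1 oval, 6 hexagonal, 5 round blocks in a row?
12! / (1! × 6! × 5!) = 5544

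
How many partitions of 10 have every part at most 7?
Let r_j(i) = number of partitions of i into parts ≤ j, for i = 0..10. r_1(i) = 1 for all i; r_j(i) = r_{j-1}(i) + r_j(i-j). Rows j = 2..7: ≤2: 1 1 2 2 3 3 4 4 5 5 6; ≤3: 1 1 2 3 4 5 7 8 10 12 14; ≤4: 1 1 2 3 5 6 9 11 15 18 23; ≤5: 1 1 2 3 5 7 10 13 18 23 30; ≤6: 1 1 2 3 5 7 11 14 20 26 35; ≤7: 1 1 2 3 5 7 11 15 21 28 38. r_7(10) = 38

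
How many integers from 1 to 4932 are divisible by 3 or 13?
⌊4932/3⌋ + ⌊4932/13⌋ - ⌊4932/39⌋ = 1644 + 379 - 126 = 1897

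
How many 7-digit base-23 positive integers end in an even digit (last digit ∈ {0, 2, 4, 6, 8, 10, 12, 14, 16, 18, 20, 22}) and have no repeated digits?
Last∈{0,2,4,6,8,10,12,14,16,18,20,22}. Last=0: 53721360. Last nonzero: 11×21×P(21,5) = 564074280. Total = 617795640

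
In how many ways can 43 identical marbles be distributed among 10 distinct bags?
C(43+10-1, 10-1) = C(52, 9) = 3679075400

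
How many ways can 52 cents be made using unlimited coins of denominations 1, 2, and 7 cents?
Coefficient of x^52 in 1/(1-x^1) · 1/(1-x^2) · 1/(1-x^7). Case on j = number of 7-cent coins (j = 0..7); remainder r = 52 - 7j is made from {1,2} in ⌊r/2⌋+1 ways. r = 52, 45, 38, 31, 24, 17, 10, 3 → 27 + 23 + 20 + 16 + 13 + 9 + 6 + 2 = 116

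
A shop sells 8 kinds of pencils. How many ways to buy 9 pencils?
C(9+8-1, 8-1) = C(16, 7) = 11440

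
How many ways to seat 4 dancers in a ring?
Circular: fix one position, arrange the rest. (4-1)! = 6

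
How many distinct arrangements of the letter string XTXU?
4! / (2! × 1! × 1!) = 12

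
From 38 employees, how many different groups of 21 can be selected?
C(38,21) = 38!/(21!×17!) = 28781143380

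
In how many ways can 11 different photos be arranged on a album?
11! = 39916800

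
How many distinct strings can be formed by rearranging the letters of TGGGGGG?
7! / (6! × 1!) = 7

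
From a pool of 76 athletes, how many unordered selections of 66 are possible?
C(76,66) = 76!/(66!×10!) = 954526728530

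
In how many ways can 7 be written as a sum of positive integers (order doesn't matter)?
Pentagonal recurrence p(n) = p(n-1) + p(n-2) - p(n-5) - p(n-7) + p(n-12) + p(n-15) - ... gives p(0..6) = 1, 1, 2, 3, 5, 7, 11. p(7) = p(6) + p(5) - p(2) - p(0) = 11 + 7 - 2 - 1 = 15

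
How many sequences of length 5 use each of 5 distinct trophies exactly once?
5! = 120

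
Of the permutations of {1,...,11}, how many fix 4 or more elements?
Exactly j fixed points: C(11,j)·!(11-j); sum over j ≥ 4 (derangement numbers via !m = (m-1)·(!(m-1) + !(m-2)): !0..!7 = 1, 0, 1, 2, 9, 44, 265, 1854). Σ_{j=4}^{11} C(11,j)·!(11-j) = C(11,4)·!7 + C(11,5)·!6 + C(11,6)·!5 + C(11,7)·!4 + C(11,8)·!3 + C(11,9)·!2 + C(11,10)·!1 + C(11,11)·!0 = 330·1854 + 462·265 + 462·44 + 330·9 + 165·2 + 55·1 + 11·0 + 1·1 = 757934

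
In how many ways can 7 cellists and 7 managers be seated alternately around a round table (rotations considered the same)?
Fix one of the cellists: (7-1)! ways for the remaining cellists, × 7! ways for the managers = 720 × 5040 = 3628800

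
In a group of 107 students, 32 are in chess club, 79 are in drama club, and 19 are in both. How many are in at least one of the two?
|A∪B| = |A| + |B| - |A∩B| = 32 + 79 - 19 = 92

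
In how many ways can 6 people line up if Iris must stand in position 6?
Fix one position: (6-1)! = 120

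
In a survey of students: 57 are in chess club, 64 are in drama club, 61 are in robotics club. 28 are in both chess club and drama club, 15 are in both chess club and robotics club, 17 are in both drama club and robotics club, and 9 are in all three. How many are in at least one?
|A∪B∪C| = 57+64+61-28-15-17+9 = 131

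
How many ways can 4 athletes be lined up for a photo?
4! = 24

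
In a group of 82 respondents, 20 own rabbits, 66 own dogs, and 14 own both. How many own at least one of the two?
|A∪B| = |A| + |B| - |A∩B| = 20 + 66 - 14 = 72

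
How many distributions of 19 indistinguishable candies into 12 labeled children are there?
C(19+12-1, 12-1) = C(30, 11) = 54627300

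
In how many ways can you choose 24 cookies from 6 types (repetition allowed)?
C(24+6-1, 6-1) = C(29, 5) = 118755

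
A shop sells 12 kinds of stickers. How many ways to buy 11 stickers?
C(11+12-1, 12-1) = C(22, 11) = 705432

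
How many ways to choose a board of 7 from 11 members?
C(11,7) = 11!/(7!×4!) = 330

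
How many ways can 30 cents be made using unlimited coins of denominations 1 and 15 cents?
Coefficient of x^30 in 1/(1-x^1) · 1/(1-x^15). Use j coins of 15 for j = 0..⌊30/15⌋ = 2, the rest in 1s: 2 + 1 = 3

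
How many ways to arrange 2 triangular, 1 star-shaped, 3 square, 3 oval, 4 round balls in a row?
13! / (2! × 1! × 3! × 3! × 4!) = 3603600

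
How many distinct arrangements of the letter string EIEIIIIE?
8! / (3! × 5!) = 56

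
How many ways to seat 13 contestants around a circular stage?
Circular: fix one position, arrange the rest. (13-1)! = 479001600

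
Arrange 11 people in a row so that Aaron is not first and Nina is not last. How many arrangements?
By inclusion-exclusion: 11! - 2×(11-1)! + (11-2)! = 39916800 - 7257600 + 362880 = 33022080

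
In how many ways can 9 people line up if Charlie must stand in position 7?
Fix one position: (9-1)! = 40320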